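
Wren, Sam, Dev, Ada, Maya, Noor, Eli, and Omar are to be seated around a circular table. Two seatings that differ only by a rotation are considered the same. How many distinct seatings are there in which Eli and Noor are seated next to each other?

Treat {Eli, Noor} as one unit (2 internal orders) and seat the resulting 7 units around the table: (6)! circular arrangements.
So 2 × (6)! = 2 × 720 = 1440.

1440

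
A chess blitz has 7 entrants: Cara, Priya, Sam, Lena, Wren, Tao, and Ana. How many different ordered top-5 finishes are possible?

2520

There are 7 choices for 1st place, 6 for 2nd, and so on down to 3 for position 5.
That gives 7 × 6 × 5 × 4 × 3 = 2520.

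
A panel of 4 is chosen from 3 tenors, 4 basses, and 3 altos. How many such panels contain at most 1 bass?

95

Split by how many basses are chosen (0 through 1).
Sum: C(4,0)·C(6,4) + C(4,1)·C(6,3) = 15 + 80 = 95.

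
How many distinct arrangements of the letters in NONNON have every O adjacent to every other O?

5

Treat the 2 copies of O as a single block. The multiset to arrange is then {OO, N, N, N, N}, 5 items in all.
That gives (5)!/(4!) = 5 arrangements.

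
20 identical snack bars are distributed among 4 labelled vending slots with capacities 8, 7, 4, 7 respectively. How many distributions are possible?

By stars and bars, unrestricted non-negative solutions to x_1+…+x_4 = 20 number C(20+3,3) = 1771.
Subtract solutions that violate a single cap (substitute x_i' = x_i − (cap_i+1)): x_1 ≥ 9 gives C(14,3) = 364; x_2 ≥ 8 gives C(15,3) = 455; x_3 ≥ 5 gives C(18,3) = 816; x_4 ≥ 8 gives C(15,3) = 455. Together 2090.
Add back pairs where two caps are both exceeded: 20 + 84 + 20 + 120 + 35 + 120 = 399.
By inclusion–exclusion the count is 1771 − 2090 + 399 = 80.

80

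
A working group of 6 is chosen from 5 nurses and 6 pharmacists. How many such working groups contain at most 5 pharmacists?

461

Split by how many pharmacists are chosen (0 through 5).
Sum: C(6,0)·C(5,6) + C(6,1)·C(5,5) + C(6,2)·C(5,4) + C(6,3)·C(5,3) + C(6,4)·C(5,2) + C(6,5)·C(5,1) = 0 + 6 + 75 + 200 + 150 + 30 = 461.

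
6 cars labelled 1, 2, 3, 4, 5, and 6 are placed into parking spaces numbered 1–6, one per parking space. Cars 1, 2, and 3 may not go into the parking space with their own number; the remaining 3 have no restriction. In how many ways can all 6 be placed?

Let Aᵢ (for i ∈ {1, 2, 3}) be the placements that put car i in its forbidden parking space. Any j of these fix j positions, leaving (6−j)! ways to fill the rest, and there are C(3,j) ways to pick which j.
By inclusion–exclusion, the number of valid placements is Σ_{j=0}^{3} (−1)^j C(3,j)·(6−j)!.
Computing: 720 − 360 + 72 − 6 = 426.

426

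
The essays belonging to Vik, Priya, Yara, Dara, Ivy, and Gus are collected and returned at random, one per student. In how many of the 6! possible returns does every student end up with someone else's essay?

265

Count assignments avoiding every fixed point. For any j of the 6 students fixed to their own essay, the other 6−j can be arranged in (6−j)! ways.
By inclusion–exclusion this is Σ_{j=0}^{6} (−1)^j C(6,j)·(6−j)!.
Computing: 720 − 720 + 360 − 120 + 30 − 6 + 1 = 265.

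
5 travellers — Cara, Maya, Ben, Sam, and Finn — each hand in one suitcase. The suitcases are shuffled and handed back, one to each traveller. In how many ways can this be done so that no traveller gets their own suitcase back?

Let Aᵢ be the assignments in which traveller i gets their own suitcase. We want the size of the complement of A₁∪…∪A_5.
By inclusion–exclusion this is Σ_{j=0}^{5} (−1)^j C(5,j)·(5−j)!.
Computing: 120 − 120 + 60 − 20 + 5 − 1 = 44.

44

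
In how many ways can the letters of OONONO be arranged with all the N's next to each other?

Treat the 2 copies of N as a single block. The multiset to arrange is then {NN, O, O, O, O}, 5 items in all.
That gives (5)!/(4!) = 5 arrangements.

5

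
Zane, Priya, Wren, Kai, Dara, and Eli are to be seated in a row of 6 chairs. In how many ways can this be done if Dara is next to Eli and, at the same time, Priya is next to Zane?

96

Treat {Dara,Eli} as one block (2 orders) and {Priya,Zane} as another (2 orders).
That leaves 4 units to arrange: 2 × 2 × 4! = 4 × 24 = 96.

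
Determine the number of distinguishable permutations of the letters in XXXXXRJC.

336

Letter multiplicities in XXXXXRJC: C×1, J×1, R×1, X×5.
So there are 8! / (5!) = 336 distinguishable arrangements.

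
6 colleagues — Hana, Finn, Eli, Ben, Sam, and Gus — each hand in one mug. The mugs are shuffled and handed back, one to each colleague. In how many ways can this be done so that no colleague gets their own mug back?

265

Count assignments avoiding every fixed point. For any j of the 6 colleagues fixed to their own mug, the other 6−j can be arranged in (6−j)! ways.
By inclusion–exclusion this is Σ_{j=0}^{6} (−1)^j C(6,j)·(6−j)!.
Computing: 720 − 720 + 360 − 120 + 30 − 6 + 1 = 265.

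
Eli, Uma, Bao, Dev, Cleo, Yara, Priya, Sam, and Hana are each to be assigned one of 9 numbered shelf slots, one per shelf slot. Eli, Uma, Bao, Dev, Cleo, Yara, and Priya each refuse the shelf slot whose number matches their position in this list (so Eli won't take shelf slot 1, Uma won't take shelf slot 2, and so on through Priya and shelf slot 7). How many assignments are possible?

Let Aᵢ (for 1 ≤ i ≤ 7) be the placements that put person i in their forbidden shelf slot. Any j of these fix j positions, leaving (9−j)! ways to fill the rest, and there are C(7,j) ways to pick which j.
By inclusion–exclusion, the number of valid placements is Σ_{j=0}^{7} (−1)^j C(7,j)·(9−j)!.
Computing: 362880 − 282240 + 105840 − 25200 + 4200 − 504 + 42 − 2 = 165016.

165016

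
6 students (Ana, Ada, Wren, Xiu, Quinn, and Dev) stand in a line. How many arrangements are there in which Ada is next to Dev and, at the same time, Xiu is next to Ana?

96

Treat {Ada,Dev} as one block (2 orders) and {Xiu,Ana} as another (2 orders).
That leaves 4 units to arrange: 2 × 2 × 4! = 4 × 24 = 96.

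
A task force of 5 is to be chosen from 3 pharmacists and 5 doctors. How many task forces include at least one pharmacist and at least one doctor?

Total 5-person selections from all 8: C(8,5) = 56.
Subtract selections that omit an entire group: no pharmacists → C(5,5) = 1; no doctors → C(3,5) = 0.
Both groups omitted at once is impossible, so 56 − 1 = 55.

55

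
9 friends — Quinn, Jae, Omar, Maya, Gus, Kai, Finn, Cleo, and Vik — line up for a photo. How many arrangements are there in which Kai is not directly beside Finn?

282240

Of the 9! = 362880 arrangements, those with Kai and Finn adjacent number 2 × 8! = 80640 (treat the pair as a block with 2 internal orders).
So 362880 − 80640 = 282240 arrangements keep them apart.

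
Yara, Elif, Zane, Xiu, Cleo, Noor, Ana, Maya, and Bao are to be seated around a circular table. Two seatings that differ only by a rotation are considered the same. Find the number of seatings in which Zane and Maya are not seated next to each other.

All circular seatings of 9 people number (8)! = 40320.
Seatings with Zane beside Maya: treat them as a block with 2 internal orders, giving 2 × (7)! = 10080.
Subtracting, 40320 − 10080 = 30240.

30240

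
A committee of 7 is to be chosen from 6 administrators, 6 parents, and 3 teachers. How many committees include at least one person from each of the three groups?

Unrestricted: C(15,7) = 6435 ways to pick any 7 of the 15.
Selections missing a whole group: no administrators → C(9,7) = 36; no parents → C(9,7) = 36; no teachers → C(12,7) = 792.
Add back selections omitting two groups (i.e. drawn from a single group): C(6,7) + C(6,7) + C(3,7) = 0.
By inclusion–exclusion: 6435 − 864 + 0 = 5571.

5571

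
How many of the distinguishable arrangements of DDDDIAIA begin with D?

Fix D in the first position and arrange the remaining 7 letters.
Those 7 letters have A appearing twice, D appearing 3 times, and I appearing twice, giving (7)!/(3!·2!·2!) = 210.

210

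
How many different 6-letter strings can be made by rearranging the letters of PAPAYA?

Letter multiplicities in PAPAYA: A×3, P×2, Y×1.
So there are 6! / (3!·2!) = 60 distinguishable arrangements.

60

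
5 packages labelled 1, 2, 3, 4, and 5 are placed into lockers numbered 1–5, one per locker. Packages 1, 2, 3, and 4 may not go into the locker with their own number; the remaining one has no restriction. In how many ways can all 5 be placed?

53

Let Aᵢ (for 1 ≤ i ≤ 4) be the placements that put package i in its forbidden locker. Any j of these fix j positions, leaving (5−j)! ways to fill the rest, and there are C(4,j) ways to pick which j.
By inclusion–exclusion, the number of valid placements is Σ_{j=0}^{4} (−1)^j C(4,j)·(5−j)!.
Computing: 120 − 96 + 36 − 8 + 1 = 53.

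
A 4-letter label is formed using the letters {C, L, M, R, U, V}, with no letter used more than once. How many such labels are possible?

With no repetition, fill the 4 letters in order: 6 choices, then 5, down to 3.
That product is 6 × 5 × 4 × 3 = 360.

360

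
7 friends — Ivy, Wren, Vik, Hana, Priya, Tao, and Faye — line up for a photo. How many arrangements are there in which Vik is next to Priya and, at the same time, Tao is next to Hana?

Treat {Vik,Priya} as one block (2 orders) and {Tao,Hana} as another (2 orders).
That leaves 5 units to arrange: 2 × 2 × 5! = 4 × 120 = 480.

480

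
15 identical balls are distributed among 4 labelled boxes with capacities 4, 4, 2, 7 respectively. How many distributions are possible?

10

By stars and bars, unrestricted non-negative solutions to x_1+…+x_4 = 15 number C(15+3,3) = 816.
Subtract solutions that violate a single cap (substitute x_i' = x_i − (cap_i+1)): x_1 ≥ 5 gives C(13,3) = 286; x_2 ≥ 5 gives C(13,3) = 286; x_3 ≥ 3 gives C(15,3) = 455; x_4 ≥ 8 gives C(10,3) = 120. Together 1147.
Add back pairs where two caps are both exceeded: 56 + 120 + 10 + 120 + 10 + 35 = 351.
Subtract triples: 10 + 0 + 0 + 0 = 10.
By inclusion–exclusion the count is 816 − 1147 + 351 − 10 = 10.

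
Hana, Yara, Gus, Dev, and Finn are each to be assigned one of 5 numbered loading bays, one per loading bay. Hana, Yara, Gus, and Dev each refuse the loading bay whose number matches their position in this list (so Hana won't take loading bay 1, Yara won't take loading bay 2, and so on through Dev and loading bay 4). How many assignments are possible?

Let Aᵢ (for 1 ≤ i ≤ 4) be the placements that put person i in their forbidden loading bay. Any j of these fix j positions, leaving (5−j)! ways to fill the rest, and there are C(4,j) ways to pick which j.
By inclusion–exclusion, the number of valid placements is Σ_{j=0}^{4} (−1)^j C(4,j)·(5−j)!.
Computing: 120 − 96 + 36 − 8 + 1 = 53.

53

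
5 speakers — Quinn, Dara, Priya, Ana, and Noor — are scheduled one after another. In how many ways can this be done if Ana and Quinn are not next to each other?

Of the 5! = 120 arrangements, those with Ana and Quinn adjacent number 2 × 4! = 48 (treat the pair as a block with 2 internal orders).
So 120 − 48 = 72 arrangements keep them apart.

72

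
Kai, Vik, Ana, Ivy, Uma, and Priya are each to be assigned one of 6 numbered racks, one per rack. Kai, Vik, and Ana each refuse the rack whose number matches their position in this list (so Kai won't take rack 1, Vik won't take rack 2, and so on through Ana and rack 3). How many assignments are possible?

426

Let Aᵢ (for i ∈ {1, 2, 3}) be the placements that put person i in their forbidden rack. Any j of these fix j positions, leaving (6−j)! ways to fill the rest, and there are C(3,j) ways to pick which j.
By inclusion–exclusion, the number of valid placements is Σ_{j=0}^{3} (−1)^j C(3,j)·(6−j)!.
Computing: 720 − 360 + 72 − 6 = 426.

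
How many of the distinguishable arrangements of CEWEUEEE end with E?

210

With the last slot taken by E, it remains to arrange the other 7 letters (CWEUEEE).
Those 7 letters have E appearing 4 times, giving (7)!/(4!) = 210.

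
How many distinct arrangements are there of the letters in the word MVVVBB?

60

Letter multiplicities in MVVVBB: B×2, M×1, V×3.
So there are 6! / (3!·2!) = 60 distinguishable arrangements.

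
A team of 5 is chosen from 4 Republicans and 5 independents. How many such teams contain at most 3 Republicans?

Split by how many Republicans are chosen (0 through 3).
Sum: C(4,0)·C(5,5) + C(4,1)·C(5,4) + C(4,2)·C(5,3) + C(4,3)·C(5,2) = 1 + 20 + 60 + 40 = 121.

121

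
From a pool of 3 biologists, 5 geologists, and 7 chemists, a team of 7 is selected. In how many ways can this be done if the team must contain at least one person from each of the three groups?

Unrestricted: C(15,7) = 6435 ways to pick any 7 of the 15.
Selections missing a whole group: no biologists → C(12,7) = 792; no geologists → C(10,7) = 120; no chemists → C(8,7) = 8.
Add back selections omitting two groups (i.e. drawn from a single group): C(3,7) + C(5,7) + C(7,7) = 1.
By inclusion–exclusion: 6435 − 920 + 1 = 5516.

5516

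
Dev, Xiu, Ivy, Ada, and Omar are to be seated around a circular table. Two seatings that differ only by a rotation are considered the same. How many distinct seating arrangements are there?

24

Fix one person's seat to break rotational symmetry; the remaining 4 people can be arranged in (4)! = 24 ways.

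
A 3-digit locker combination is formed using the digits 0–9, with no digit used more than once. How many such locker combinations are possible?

Choose and order 3 of the 10 symbols: the first digit has 10 options, the next 9, then 8.
That product is 10 × 9 × 8 = 720.

720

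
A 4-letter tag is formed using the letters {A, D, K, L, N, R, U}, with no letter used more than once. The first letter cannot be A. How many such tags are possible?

The first letter has 7−1 = 6 choices (anything except A).
The remaining 3 letters are filled from the other 6 symbols without repetition: 6 × 5 × 4 = 120.
Total: 6 × 120 = 720.

720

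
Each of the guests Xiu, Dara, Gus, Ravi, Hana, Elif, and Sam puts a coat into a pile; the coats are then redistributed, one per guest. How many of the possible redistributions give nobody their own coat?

This is the derangement count D_7: permutations of 7 items with no fixed point.
By inclusion–exclusion this is Σ_{j=0}^{7} (−1)^j C(7,j)·(7−j)!.
Computing: 5040 − 5040 + 2520 − 840 + 210 − 42 + 7 − 1 = 1854.

1854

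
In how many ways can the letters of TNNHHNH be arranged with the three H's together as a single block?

Treat the 3 copies of H as a single block. The multiset to arrange is then {HHH, N, N, N, T}, 5 items in all.
That gives (5)!/(3!) = 20 arrangements.

20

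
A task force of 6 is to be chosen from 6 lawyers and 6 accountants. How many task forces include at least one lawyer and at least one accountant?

Unrestricted: C(12,6) = 924 ways to pick any 6 of the 12.
Selections missing a whole group: no lawyers → C(6,6) = 1; no accountants → C(6,6) = 1.
Both groups omitted at once is impossible, so 924 − 2 = 922.

922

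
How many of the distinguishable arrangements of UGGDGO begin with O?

With the first slot taken by O, it remains to arrange the other 5 letters (UGGDG).
Those 5 letters have G appearing 3 times, giving (5)!/(3!) = 20.

20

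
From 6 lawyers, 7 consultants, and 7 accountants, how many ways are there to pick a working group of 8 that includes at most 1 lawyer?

Split by how many lawyers are chosen (0 through 1).
Sum: C(6,0)·C(14,8) + C(6,1)·C(14,7) = 3003 + 20592 = 23595.

23595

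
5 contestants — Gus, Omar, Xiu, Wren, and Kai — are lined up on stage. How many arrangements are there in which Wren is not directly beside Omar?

There are 5! = 120 arrangements in all. If Wren and Omar are adjacent, merging them into one block gives 2·(4)! = 48 arrangements.
So 120 − 48 = 72 arrangements keep them apart.

72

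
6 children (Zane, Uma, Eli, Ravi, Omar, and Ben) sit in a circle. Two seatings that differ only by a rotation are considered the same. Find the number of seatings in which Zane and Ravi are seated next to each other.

Treat {Zane, Ravi} as one unit (2 internal orders) and seat the resulting 5 units around the table: (4)! circular arrangements.
So 2 × (4)! = 2 × 24 = 48.

48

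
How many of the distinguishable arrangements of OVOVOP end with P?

10

Fix P in the last position and arrange the remaining 5 letters.
Those 5 letters have O appearing 3 times and V appearing twice, giving (5)!/(3!·2!) = 10.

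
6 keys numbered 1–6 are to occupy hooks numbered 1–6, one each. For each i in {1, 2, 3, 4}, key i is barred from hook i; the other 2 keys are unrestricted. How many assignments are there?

Let Aᵢ (for 1 ≤ i ≤ 4) be the placements that put key i in its forbidden hook. Any j of these fix j positions, leaving (6−j)! ways to fill the rest, and there are C(4,j) ways to pick which j.
By inclusion–exclusion, the number of valid placements is Σ_{j=0}^{4} (−1)^j C(4,j)·(6−j)!.
Computing: 720 − 480 + 144 − 24 + 2 = 362.

362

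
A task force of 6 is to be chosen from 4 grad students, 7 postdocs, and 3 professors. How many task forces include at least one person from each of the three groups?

2331

Unrestricted: C(14,6) = 3003 ways to pick any 6 of the 14.
Selections missing a whole group: no grad students → C(10,6) = 210; no postdocs → C(7,6) = 7; no professors → C(11,6) = 462.
Add back selections omitting two groups (i.e. drawn from a single group): C(4,6) + C(7,6) + C(3,6) = 7.
By inclusion–exclusion: 3003 − 679 + 7 = 2331.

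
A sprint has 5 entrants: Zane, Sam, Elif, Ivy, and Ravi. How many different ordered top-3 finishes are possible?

60

This is an ordered selection of 3 from 5: P(5,3).
That gives 5 × 4 × 3 = 60.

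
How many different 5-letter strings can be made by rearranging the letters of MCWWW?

MCWWW has 5 letters with W appearing 3 times.
The number of distinct arrangements is 5!/(3!) = 120/6 = 20.

20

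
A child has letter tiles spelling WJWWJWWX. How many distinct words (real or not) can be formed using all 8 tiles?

168

Letter multiplicities in WJWWJWWX: J×2, W×5, X×1.
Dividing 8! = 40320 by 5!·2! = 240 for the repeated letters gives 168.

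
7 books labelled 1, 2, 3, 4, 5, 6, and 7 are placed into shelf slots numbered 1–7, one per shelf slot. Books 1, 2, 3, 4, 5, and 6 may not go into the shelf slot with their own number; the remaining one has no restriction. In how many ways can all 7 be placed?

2119

Let Aᵢ (for 1 ≤ i ≤ 6) be the placements that put book i in its forbidden shelf slot. Any j of these fix j positions, leaving (7−j)! ways to fill the rest, and there are C(6,j) ways to pick which j.
By inclusion–exclusion, the number of valid placements is Σ_{j=0}^{6} (−1)^j C(6,j)·(7−j)!.
Computing: 5040 − 4320 + 1800 − 480 + 90 − 12 + 1 = 2119.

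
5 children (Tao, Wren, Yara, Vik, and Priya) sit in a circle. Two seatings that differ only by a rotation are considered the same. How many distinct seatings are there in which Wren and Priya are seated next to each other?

Treat {Wren, Priya} as one unit (2 internal orders) and seat the resulting 4 units around the table: (3)! circular arrangements.
So 2 × (3)! = 2 × 6 = 12.

12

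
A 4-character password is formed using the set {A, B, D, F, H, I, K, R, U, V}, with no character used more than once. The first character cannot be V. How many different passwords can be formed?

4536

The first character has 10−1 = 9 choices (anything except V).
The remaining 3 characters are filled from the other 9 symbols without repetition: 9 × 8 × 7 = 504.
Total: 9 × 504 = 4536.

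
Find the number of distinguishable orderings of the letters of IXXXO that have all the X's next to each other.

6

Treat the 3 copies of X as a single block. The multiset to arrange is then {XXX, I, O}, 3 items in all.
All 3 items are distinct, so there are (3)! = 6 arrangements.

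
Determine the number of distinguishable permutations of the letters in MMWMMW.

15

Letter multiplicities in MMWMMW: M×4, W×2.
Dividing 6! = 720 by 4!·2! = 48 for the repeated letters gives 15.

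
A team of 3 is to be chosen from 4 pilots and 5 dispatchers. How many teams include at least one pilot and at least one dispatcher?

Unrestricted: C(9,3) = 84 ways to pick any 3 of the 9.
Selections missing a whole group: no pilots → C(5,3) = 10; no dispatchers → C(4,3) = 4.
Both groups omitted at once is impossible, so 84 − 14 = 70.

70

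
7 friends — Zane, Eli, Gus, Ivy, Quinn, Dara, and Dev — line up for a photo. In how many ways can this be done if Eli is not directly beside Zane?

3600

Of the 7! = 5040 arrangements, those with Eli and Zane adjacent number 2 × 6! = 1440 (treat the pair as a block with 2 internal orders).
So 5040 − 1440 = 3600 arrangements keep them apart.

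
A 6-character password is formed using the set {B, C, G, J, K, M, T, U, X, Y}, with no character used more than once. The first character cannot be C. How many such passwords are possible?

The first character has 10−1 = 9 choices (anything except C).
The remaining 5 characters are filled from the other 9 symbols without repetition: 9 × 8 × 7 × 6 × 5 = 15120.
Total: 9 × 15120 = 136080.

136080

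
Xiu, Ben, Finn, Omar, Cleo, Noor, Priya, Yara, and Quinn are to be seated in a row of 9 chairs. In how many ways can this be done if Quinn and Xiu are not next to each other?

282240

Of the 9! = 362880 arrangements, those with Quinn and Xiu adjacent number 2 × 8! = 80640 (treat the pair as a block with 2 internal orders).
Complementary counting: 362880 − 80640 = 282240.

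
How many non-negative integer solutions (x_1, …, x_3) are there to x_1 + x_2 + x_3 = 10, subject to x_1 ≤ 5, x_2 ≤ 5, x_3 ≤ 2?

Without the upper bounds there are C(12,2) = 66 ways to split 10 among 3 variables.
Subtract solutions that violate a single cap (substitute x_i' = x_i − (cap_i+1)): x_1 ≥ 6 gives C(6,2) = 15; x_2 ≥ 6 gives C(6,2) = 15; x_3 ≥ 3 gives C(9,2) = 36. Together 66.
Add back pairs where two caps are both exceeded: 0 + 3 + 3 = 6.
By inclusion–exclusion the count is 66 − 66 + 6 = 6.

6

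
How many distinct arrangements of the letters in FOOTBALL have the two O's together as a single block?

2520

Treat the 2 copies of O as a single block. The multiset to arrange is then {OO, A, B, F, L, L, T}, 7 items in all.
That gives (7)!/(2!) = 2520 arrangements.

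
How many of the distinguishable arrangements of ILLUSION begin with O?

1260

With the first slot taken by O, it remains to arrange the other 7 letters (ILLUSIN).
Those 7 letters have I appearing twice and L appearing twice, giving (7)!/(2!·2!) = 1260.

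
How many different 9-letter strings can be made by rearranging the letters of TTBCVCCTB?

TTBCVCCTB has 9 letters with B appearing twice, C appearing 3 times, and T appearing 3 times.
The number of distinct arrangements is 9!/(3!·3!·2!) = 362880/72 = 5040.

5040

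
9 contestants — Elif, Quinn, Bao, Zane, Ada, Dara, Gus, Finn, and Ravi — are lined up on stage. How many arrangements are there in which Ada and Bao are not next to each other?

282240

There are 9! = 362880 arrangements in all. If Ada and Bao are adjacent, merging them into one block gives 2·(8)! = 80640 arrangements.
So 362880 − 80640 = 282240 arrangements keep them apart.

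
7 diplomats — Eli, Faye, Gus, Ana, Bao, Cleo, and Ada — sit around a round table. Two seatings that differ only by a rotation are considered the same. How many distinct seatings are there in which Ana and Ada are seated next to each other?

240

Glue Ana and Ada into a block (2 internal orders). Seating 6 units around a circle gives (5)! arrangements.
So 2 × (5)! = 2 × 120 = 240.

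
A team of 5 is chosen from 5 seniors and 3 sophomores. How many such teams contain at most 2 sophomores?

Split by how many sophomores are chosen (0 through 2).
Sum: C(3,0)·C(5,5) + C(3,1)·C(5,4) + C(3,2)·C(5,3) = 1 + 15 + 30 = 46.

46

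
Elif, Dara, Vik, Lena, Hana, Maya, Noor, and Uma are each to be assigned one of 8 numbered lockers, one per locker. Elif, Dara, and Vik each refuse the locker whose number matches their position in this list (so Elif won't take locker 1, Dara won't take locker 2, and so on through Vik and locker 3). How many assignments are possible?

27240

Let Aᵢ (for i ∈ {1, 2, 3}) be the placements that put person i in their forbidden locker. Any j of these fix j positions, leaving (8−j)! ways to fill the rest, and there are C(3,j) ways to pick which j.
By inclusion–exclusion, the number of valid placements is Σ_{j=0}^{3} (−1)^j C(3,j)·(8−j)!.
Computing: 40320 − 15120 + 2160 − 120 = 27240.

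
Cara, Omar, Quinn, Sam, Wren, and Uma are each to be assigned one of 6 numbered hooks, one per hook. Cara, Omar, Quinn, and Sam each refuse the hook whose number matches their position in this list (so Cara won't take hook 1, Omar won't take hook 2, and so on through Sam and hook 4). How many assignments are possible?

362

Let Aᵢ (for 1 ≤ i ≤ 4) be the placements that put person i in their forbidden hook. Any j of these fix j positions, leaving (6−j)! ways to fill the rest, and there are C(4,j) ways to pick which j.
By inclusion–exclusion, the number of valid placements is Σ_{j=0}^{4} (−1)^j C(4,j)·(6−j)!.
Computing: 720 − 480 + 144 − 24 + 2 = 362.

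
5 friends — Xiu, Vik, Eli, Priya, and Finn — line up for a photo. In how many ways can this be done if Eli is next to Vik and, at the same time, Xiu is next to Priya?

24

Treat {Eli,Vik} as one block (2 orders) and {Xiu,Priya} as another (2 orders).
That leaves 3 units to arrange: 2 × 2 × 3! = 4 × 6 = 24.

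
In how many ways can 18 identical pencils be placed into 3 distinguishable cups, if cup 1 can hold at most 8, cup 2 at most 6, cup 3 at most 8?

By stars and bars, unrestricted non-negative solutions to x_1+…+x_3 = 18 number C(18+2,2) = 190.
Subtract solutions that violate a single cap (substitute x_i' = x_i − (cap_i+1)): x_1 ≥ 9 gives C(11,2) = 55; x_2 ≥ 7 gives C(13,2) = 78; x_3 ≥ 9 gives C(11,2) = 55. Together 188.
Add back pairs where two caps are both exceeded: 6 + 1 + 6 = 13.
By inclusion–exclusion the count is 190 − 188 + 13 = 15.

15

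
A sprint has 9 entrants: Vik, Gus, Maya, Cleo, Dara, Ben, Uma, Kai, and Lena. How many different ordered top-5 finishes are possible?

There are 9 choices for 1st place, 8 for 2nd, and so on down to 5 for position 5.
That gives 9 × 8 × 7 × 6 × 5 = 15120.

15120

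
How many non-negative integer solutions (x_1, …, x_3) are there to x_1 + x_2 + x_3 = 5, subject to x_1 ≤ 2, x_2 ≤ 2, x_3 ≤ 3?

Ignoring the caps, the number of non-negative solutions to x_1+…+x_3 = 5 is C(7,2) = 21.
Subtract solutions that violate a single cap (substitute x_i' = x_i − (cap_i+1)): x_1 ≥ 3 gives C(4,2) = 6; x_2 ≥ 3 gives C(4,2) = 6; x_3 ≥ 4 gives C(3,2) = 3. Together 15.
No two caps can be exceeded simultaneously, so the pair terms are all 0.
By inclusion–exclusion the count is 21 − 15 + 0 = 6.

6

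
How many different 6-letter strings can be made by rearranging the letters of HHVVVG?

The 6 letters of HHVVVG have repeats: H appearing twice and V appearing 3 times.
So there are 6! / (3!·2!) = 60 distinguishable arrangements.

60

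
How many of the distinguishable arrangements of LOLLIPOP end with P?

420

With the last slot taken by P, it remains to arrange the other 7 letters (LOLLIOP).
Those 7 letters have L appearing 3 times and O appearing twice, giving (7)!/(3!·2!) = 420.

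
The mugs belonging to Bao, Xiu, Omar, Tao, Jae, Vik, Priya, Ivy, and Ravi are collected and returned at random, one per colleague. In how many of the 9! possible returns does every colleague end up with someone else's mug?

133496

Let Aᵢ be the assignments in which colleague i gets their own mug. We want the size of the complement of A₁∪…∪A_9.
By inclusion–exclusion this is Σ_{j=0}^{9} (−1)^j C(9,j)·(9−j)!.
Computing: 362880 − 362880 + 181440 − 60480 + 15120 − 3024 + 504 − 72 + 9 − 1 = 133496.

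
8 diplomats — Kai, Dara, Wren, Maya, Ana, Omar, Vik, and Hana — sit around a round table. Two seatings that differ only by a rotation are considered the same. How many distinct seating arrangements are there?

5040

Seat Kai anywhere (absorbing the rotational symmetry), then permute the other 7: (7)! = 5040.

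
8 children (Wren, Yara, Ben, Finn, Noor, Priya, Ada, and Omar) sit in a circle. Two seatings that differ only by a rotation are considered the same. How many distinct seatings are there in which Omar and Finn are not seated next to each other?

All circular seatings of 8 people number (7)! = 5040.
Those with Omar next to Finn: fuse the pair into one unit and seat 7 units around a circle — 2·(6)! = 1440.
Subtracting, 5040 − 1440 = 3600.

3600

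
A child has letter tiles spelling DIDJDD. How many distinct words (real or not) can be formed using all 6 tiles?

30

Letter multiplicities in DIDJDD: D×4, I×1, J×1.
Dividing 6! = 720 by 4! = 24 for the repeated letters gives 30.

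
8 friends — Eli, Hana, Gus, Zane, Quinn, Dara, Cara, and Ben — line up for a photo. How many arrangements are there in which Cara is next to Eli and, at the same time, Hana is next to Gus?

2880

Treat {Cara,Eli} as one block (2 orders) and {Hana,Gus} as another (2 orders).
That leaves 6 units to arrange: 2 × 2 × 6! = 4 × 720 = 2880.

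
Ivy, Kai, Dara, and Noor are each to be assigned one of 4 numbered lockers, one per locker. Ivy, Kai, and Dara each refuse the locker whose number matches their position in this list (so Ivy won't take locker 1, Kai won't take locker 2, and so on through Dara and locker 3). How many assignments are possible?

11

Let Aᵢ (for i ∈ {1, 2, 3}) be the placements that put person i in their forbidden locker. Any j of these fix j positions, leaving (4−j)! ways to fill the rest, and there are C(3,j) ways to pick which j.
By inclusion–exclusion, the number of valid placements is Σ_{j=0}^{3} (−1)^j C(3,j)·(4−j)!.
Computing: 24 − 18 + 6 − 1 = 11.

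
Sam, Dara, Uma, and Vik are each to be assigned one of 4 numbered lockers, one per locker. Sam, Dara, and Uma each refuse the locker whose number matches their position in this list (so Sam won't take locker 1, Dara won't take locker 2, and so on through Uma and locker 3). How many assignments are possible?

Let Aᵢ (for i ∈ {1, 2, 3}) be the placements that put person i in their forbidden locker. Any j of these fix j positions, leaving (4−j)! ways to fill the rest, and there are C(3,j) ways to pick which j.
By inclusion–exclusion, the number of valid placements is Σ_{j=0}^{3} (−1)^j C(3,j)·(4−j)!.
Computing: 24 − 18 + 6 − 1 = 11.

11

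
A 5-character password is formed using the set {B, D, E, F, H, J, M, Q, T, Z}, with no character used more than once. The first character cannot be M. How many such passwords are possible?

27216

The first character has 10−1 = 9 choices (anything except M).
The remaining 4 characters are filled from the other 9 symbols without repetition: 9 × 8 × 7 × 6 = 3024.
Total: 9 × 3024 = 27216.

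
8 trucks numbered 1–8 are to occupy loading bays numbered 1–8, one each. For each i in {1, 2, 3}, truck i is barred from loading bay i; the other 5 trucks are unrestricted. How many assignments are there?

27240

Let Aᵢ (for i ∈ {1, 2, 3}) be the placements that put truck i in its forbidden loading bay. Any j of these fix j positions, leaving (8−j)! ways to fill the rest, and there are C(3,j) ways to pick which j.
By inclusion–exclusion, the number of valid placements is Σ_{j=0}^{3} (−1)^j C(3,j)·(8−j)!.
Computing: 40320 − 15120 + 2160 − 120 = 27240.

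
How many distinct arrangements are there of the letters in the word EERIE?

EERIE has 5 letters with E appearing 3 times.
So there are 5! / (3!) = 20 distinguishable arrangements.

20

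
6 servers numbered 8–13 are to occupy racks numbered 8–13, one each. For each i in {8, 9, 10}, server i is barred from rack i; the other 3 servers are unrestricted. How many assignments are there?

426

Let Aᵢ (for i ∈ {8, 9, 10}) be the placements that put server i in its forbidden rack. Any j of these fix j positions, leaving (6−j)! ways to fill the rest, and there are C(3,j) ways to pick which j.
By inclusion–exclusion, the number of valid placements is Σ_{j=0}^{3} (−1)^j C(3,j)·(6−j)!.
Computing: 720 − 360 + 72 − 6 = 426.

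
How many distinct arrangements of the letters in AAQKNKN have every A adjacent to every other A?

180

Treat the 2 copies of A as a single block. The multiset to arrange is then {AA, K, K, N, N, Q}, 6 items in all.
That gives (6)!/(2!·2!) = 180 arrangements.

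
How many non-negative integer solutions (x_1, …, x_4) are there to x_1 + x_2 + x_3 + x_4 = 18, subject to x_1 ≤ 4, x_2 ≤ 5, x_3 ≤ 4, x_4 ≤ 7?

10

By stars and bars, unrestricted non-negative solutions to x_1+…+x_4 = 18 number C(18+3,3) = 1330.
Subtract solutions that violate a single cap (substitute x_i' = x_i − (cap_i+1)): x_1 ≥ 5 gives C(16,3) = 560; x_2 ≥ 6 gives C(15,3) = 455; x_3 ≥ 5 gives C(16,3) = 560; x_4 ≥ 8 gives C(13,3) = 286. Together 1861.
Add back pairs where two caps are both exceeded: 120 + 165 + 56 + 120 + 35 + 56 = 552.
Subtract triples: 10 + 0 + 1 + 0 = 11.
By inclusion–exclusion the count is 1330 − 1861 + 552 − 11 = 10.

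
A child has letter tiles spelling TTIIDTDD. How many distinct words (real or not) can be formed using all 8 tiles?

560

Letter multiplicities in TTIIDTDD: D×3, I×2, T×3.
Dividing 8! = 40320 by 3!·3!·2! = 72 for the repeated letters gives 560.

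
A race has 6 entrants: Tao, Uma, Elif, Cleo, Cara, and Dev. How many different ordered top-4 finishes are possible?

360

There are 6 choices for 1st place, 5 for 2nd, and so on down to 3 for position 4.
That gives 6 × 5 × 4 × 3 = 360.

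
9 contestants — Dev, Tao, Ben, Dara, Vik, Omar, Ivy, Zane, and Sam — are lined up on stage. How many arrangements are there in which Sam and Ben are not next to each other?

There are 9! = 362880 arrangements in all. If Sam and Ben are adjacent, merging them into one block gives 2·(8)! = 80640 arrangements.
Complementary counting: 362880 − 80640 = 282240.

282240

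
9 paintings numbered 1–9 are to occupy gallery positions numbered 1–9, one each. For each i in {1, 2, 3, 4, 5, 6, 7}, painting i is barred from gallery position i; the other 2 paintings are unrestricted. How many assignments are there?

165016

Let Aᵢ (for 1 ≤ i ≤ 7) be the placements that put painting i in its forbidden gallery position. Any j of these fix j positions, leaving (9−j)! ways to fill the rest, and there are C(7,j) ways to pick which j.
By inclusion–exclusion, the number of valid placements is Σ_{j=0}^{7} (−1)^j C(7,j)·(9−j)!.
Computing: 362880 − 282240 + 105840 − 25200 + 4200 − 504 + 42 − 2 = 165016.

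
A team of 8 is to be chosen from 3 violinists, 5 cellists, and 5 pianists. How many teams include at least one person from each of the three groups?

1240

Unrestricted: C(13,8) = 1287 ways to pick any 8 of the 13.
Selections missing a whole group: no violinists → C(10,8) = 45; no cellists → C(8,8) = 1; no pianists → C(8,8) = 1.
Add back selections omitting two groups (i.e. drawn from a single group): C(3,8) + C(5,8) + C(5,8) = 0.
By inclusion–exclusion: 1287 − 47 + 0 = 1240.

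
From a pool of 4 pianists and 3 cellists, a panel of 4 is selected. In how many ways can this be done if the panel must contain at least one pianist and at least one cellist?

34

Total 4-person selections from all 7: C(7,4) = 35.
Selections missing a whole group: no pianists → C(3,4) = 0; no cellists → C(4,4) = 1.
Both groups omitted at once is impossible, so 35 − 1 = 34.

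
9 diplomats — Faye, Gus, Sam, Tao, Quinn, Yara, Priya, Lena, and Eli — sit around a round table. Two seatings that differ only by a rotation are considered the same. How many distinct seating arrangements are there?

Fix one person's seat to break rotational symmetry; the remaining 8 people can be arranged in (8)! = 40320 ways.

40320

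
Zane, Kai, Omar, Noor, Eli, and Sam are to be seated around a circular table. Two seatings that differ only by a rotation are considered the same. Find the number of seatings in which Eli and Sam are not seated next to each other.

72

All circular seatings of 6 people number (5)! = 120.
Those with Eli next to Sam: fuse the pair into one unit and seat 5 units around a circle — 2·(4)! = 48.
Subtracting, 120 − 48 = 72.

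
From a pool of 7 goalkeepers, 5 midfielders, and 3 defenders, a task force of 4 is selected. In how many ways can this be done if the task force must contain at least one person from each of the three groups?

630

Total 4-person selections from all 15: C(15,4) = 1365.
Selections missing a whole group: no goalkeepers → C(8,4) = 70; no midfielders → C(10,4) = 210; no defenders → C(12,4) = 495.
Add back selections omitting two groups (i.e. drawn from a single group): C(7,4) + C(5,4) + C(3,4) = 40.
By inclusion–exclusion: 1365 − 775 + 40 = 630.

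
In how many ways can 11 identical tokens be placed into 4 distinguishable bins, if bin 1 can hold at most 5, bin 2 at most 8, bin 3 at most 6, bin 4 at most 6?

Ignoring the caps, the number of non-negative solutions to x_1+…+x_4 = 11 is C(14,3) = 364.
Subtract solutions that violate a single cap (substitute x_i' = x_i − (cap_i+1)): x_1 ≥ 6 gives C(8,3) = 56; x_2 ≥ 9 gives C(5,3) = 10; x_3 ≥ 7 gives C(7,3) = 35; x_4 ≥ 7 gives C(7,3) = 35. Together 136.
No two caps can be exceeded simultaneously, so the pair terms are all 0.
By inclusion–exclusion the count is 364 − 136 + 0 = 228.

228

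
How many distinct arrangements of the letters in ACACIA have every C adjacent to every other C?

Treat the 2 copies of C as a single block. The multiset to arrange is then {CC, A, A, A, I}, 5 items in all.
That gives (5)!/(3!) = 20 arrangements.

20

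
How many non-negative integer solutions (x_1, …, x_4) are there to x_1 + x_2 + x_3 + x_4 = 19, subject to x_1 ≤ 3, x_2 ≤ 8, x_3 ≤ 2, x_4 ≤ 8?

10

Ignoring the caps, the number of non-negative solutions to x_1+…+x_4 = 19 is C(22,3) = 1540.
Subtract solutions that violate a single cap (substitute x_i' = x_i − (cap_i+1)): x_1 ≥ 4 gives C(18,3) = 816; x_2 ≥ 9 gives C(13,3) = 286; x_3 ≥ 3 gives C(19,3) = 969; x_4 ≥ 9 gives C(13,3) = 286. Together 2357.
Add back pairs where two caps are both exceeded: 84 + 455 + 84 + 120 + 4 + 120 = 867.
Subtract triples: 20 + 0 + 20 + 0 = 40.
By inclusion–exclusion the count is 1540 − 2357 + 867 − 40 = 10.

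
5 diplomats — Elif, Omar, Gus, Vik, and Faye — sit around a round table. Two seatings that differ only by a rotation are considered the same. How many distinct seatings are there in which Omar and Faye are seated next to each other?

Glue Omar and Faye into a block (2 internal orders). Seating 4 units around a circle gives (3)! arrangements.
So 2 × (3)! = 2 × 6 = 12.

12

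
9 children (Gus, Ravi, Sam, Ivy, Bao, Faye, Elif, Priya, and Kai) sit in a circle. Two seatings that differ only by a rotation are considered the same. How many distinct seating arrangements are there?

40320

Around a circle, 9 distinct people have 9!/9 = (8)! = 40320 rotationally distinct seatings.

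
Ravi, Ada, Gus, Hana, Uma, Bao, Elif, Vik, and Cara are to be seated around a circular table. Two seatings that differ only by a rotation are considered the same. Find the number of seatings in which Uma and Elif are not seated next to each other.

Without the restriction there are (8)! = 40320 seatings.
Seatings with Uma beside Elif: treat them as a block with 2 internal orders, giving 2 × (7)! = 10080.
Subtracting, 40320 − 10080 = 30240.

30240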